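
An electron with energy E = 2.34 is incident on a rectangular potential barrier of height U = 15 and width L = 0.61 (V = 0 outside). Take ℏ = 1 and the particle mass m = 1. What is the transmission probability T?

T = 0.00454

E < U: inside the barrier ψ ∝ e^{±κx} with κ = √(2m(U − E))/ℏ = 5.032.
κL = 3.069, sinh(κL) = 10.74.
Matching ψ, ψ′ at both faces gives T = [1 + U² sinh²(κL) / (4E(U − E))]⁻¹ = 1/220.1 = 0.00454.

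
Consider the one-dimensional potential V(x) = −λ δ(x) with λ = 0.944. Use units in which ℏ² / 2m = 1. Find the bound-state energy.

E = -0.223

The bound state is ψ(x) = √κ e^{−κ|x|}. The derivative jump ψ'(0⁺) − ψ'(0⁻) = −(2mλ/ℏ²)ψ(0) fixes κ = mλ/ℏ² = 0.4720.
Then E = −ℏ²κ²/(2m) = −mλ²/(2ℏ²) = -0.2228.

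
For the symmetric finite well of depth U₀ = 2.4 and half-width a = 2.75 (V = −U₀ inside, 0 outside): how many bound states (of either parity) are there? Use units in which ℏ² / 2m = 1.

The dimensionless depth is z₀ = a√(2mU₀)/ℏ = 2.75 × √(2.400) = 4.260.
A new bound state (alternating even/odd) appears each time z₀ passes a multiple of π/2, so N = ⌊2z₀/π⌋ + 1 = ⌊2.712⌋ + 1 = 3.

N = 3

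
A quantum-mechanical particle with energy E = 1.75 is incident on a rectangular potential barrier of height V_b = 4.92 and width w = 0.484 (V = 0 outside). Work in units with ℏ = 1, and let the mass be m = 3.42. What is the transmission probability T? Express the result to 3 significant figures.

T = 0.0397

Since E < V_b the interior solution is evanescent with decay constant κ = √(2m(V_b − E))/ℏ = 4.656.
κw = 2.254, sinh(κw) = 4.709.
Matching ψ, ψ′ at both faces gives T = [1 + V_b² sinh²(κw) / (4E(V_b − E))]⁻¹ = 1/25.19 = 0.0397.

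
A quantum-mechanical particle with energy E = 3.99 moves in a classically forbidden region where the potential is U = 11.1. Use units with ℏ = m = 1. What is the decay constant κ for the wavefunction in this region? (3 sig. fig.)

κ = 3.77

Since E < U the TISE in this region is ψ'' = κ²ψ with κ = √(2m(U − E))/ℏ.
κ = √(2 × 1 × 7.11) = 3.771.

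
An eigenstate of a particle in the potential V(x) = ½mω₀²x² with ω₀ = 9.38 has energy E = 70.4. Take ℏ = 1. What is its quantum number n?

E_n = ℏω₀(n + ½) ⇒ n = E/(ℏω₀) − ½ = 70.4/9.38 − 0.5 = 7.005 → n = 7.

n = 7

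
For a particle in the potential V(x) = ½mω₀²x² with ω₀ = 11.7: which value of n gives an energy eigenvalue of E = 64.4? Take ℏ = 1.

n = 5

E_n = ℏω₀(n + ½) ⇒ n = E/(ℏω₀) − ½ = 64.4/11.7 − 0.5 = 5.004 → n = 5.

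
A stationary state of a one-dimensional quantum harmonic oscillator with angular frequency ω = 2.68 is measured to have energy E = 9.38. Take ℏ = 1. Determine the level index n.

E_n = ℏω(n + ½) ⇒ n = E/(ℏω) − ½ = 9.38/2.68 − 0.5 = 3.000 → n = 3.

n = 3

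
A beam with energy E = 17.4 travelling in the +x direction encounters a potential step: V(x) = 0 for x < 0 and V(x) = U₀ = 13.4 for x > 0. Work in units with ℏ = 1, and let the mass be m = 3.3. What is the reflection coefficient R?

R = 0.124

On each side the TISE gives plane waves with k = √(2m(E − V))/ℏ: k₁ = √(2·3.3·17.4) = 10.72, k₂ = √(2·3.3·4) = 5.138.
Continuity of ψ and ψ′ at the step yields the reflection amplitude r = (k₁ − k₂)/(k₁ + k₂) = 0.3518; thus R = |r|² = 0.1238, T = 0.8762.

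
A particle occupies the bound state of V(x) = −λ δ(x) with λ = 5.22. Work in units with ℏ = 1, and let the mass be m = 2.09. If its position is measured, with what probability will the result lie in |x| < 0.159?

The normalised bound state is ψ = √κ e^{−κ|x|} with κ = mλ/ℏ² = 10.91.
P(|x| < d) = ∫_{−d}^{d} κ e^{−2κ|x|} dx = 1 − e^{−2κd} = 1 − e^{−3.469} = 0.9689.

P = 0.969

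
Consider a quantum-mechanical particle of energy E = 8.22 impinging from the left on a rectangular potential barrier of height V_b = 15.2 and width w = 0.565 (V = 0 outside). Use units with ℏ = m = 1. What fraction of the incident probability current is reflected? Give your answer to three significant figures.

Since E < V_b the interior solution is evanescent with decay constant κ = √(2m(V_b − E))/ℏ = 3.736.
κw = 2.111, sinh(κw) = 4.068.
The exact tunnelling result is T⁻¹ = 1 + V_b² sinh²(κw) / [4E(V_b − E)] = 17.66, so T = 0.0566.
R = 1 − T = 0.943.

R = 0.943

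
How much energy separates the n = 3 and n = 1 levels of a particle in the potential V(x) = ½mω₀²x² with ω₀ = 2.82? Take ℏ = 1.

E_n = ℏω₀(n + ½), so ΔE = (3 − 1) ℏω₀ = 2 × 2.82 = 5.640.

ΔE = 5.64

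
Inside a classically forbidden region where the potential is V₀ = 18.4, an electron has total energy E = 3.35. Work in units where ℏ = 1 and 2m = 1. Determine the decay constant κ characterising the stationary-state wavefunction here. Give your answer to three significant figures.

Since E < V₀ the TISE in this region is ψ'' = κ²ψ with κ = √(2m(V₀ − E))/ℏ.
κ = √(2 × 0.5 × 15.05) = 3.879.

κ = 3.88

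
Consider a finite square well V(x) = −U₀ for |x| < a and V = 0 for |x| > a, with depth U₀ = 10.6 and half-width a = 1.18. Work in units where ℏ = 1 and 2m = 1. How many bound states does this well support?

The dimensionless depth is z₀ = a√(2mU₀)/ℏ = 1.18 × √(10.60) = 3.842.
The even/odd transcendental equations gain one root per π/2 in z₀, giving N = 1 + ⌊2z₀/π⌋ = 1 + ⌊2.446⌋ = 3.

N = 3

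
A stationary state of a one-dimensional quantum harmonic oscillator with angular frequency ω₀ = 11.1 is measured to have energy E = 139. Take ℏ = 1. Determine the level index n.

E_n = ℏω₀(n + ½) ⇒ n = E/(ℏω₀) − ½ = 139/11.1 − 0.5 = 12.023 → n = 12.

n = 12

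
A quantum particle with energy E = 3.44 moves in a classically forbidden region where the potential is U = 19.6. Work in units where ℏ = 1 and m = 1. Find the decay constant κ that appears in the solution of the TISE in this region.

κ = 5.69

Since E < U the TISE in this region is ψ'' = κ²ψ with κ = √(2m(U − E))/ℏ.
κ = √(2 × 1 × 16.16) = 5.685.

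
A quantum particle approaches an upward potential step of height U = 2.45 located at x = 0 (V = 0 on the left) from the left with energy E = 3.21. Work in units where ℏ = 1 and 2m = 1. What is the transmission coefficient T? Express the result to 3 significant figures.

The wavenumbers are k₁ = √(2mE)/ℏ = 1.792 on the left and k₂ = √(2m(E − U))/ℏ = 0.8718 on the right.
Continuity of ψ and ψ′ at the step yields the reflection amplitude r = (k₁ − k₂)/(k₁ + k₂) = 0.3454; thus R = |r|² = 0.1193, T = 0.8807.

T = 0.881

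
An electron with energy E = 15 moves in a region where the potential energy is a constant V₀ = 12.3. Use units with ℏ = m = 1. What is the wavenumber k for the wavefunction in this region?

With E > V₀ the solution is oscillatory, ψ ∝ e^{±ikx} with k = √(2m(E − V₀))/ℏ.
k = √(2 × 1 × 2.7) = 2.324.

k = 2.32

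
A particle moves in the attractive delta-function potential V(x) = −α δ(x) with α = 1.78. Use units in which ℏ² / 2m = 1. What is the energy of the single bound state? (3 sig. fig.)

The bound state is ψ(x) = √κ e^{−κ|x|}. The derivative jump ψ'(0⁺) − ψ'(0⁻) = −(2mα/ℏ²)ψ(0) fixes κ = mα/ℏ² = 0.8900.
Then E = −ℏ²κ²/(2m) = −mα²/(2ℏ²) = -0.7921.

E = -0.792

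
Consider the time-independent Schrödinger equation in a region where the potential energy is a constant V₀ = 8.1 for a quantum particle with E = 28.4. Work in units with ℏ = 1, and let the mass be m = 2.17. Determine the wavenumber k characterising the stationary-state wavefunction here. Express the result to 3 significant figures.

k = 9.39

With E > V₀ the solution is oscillatory, ψ ∝ e^{±ikx} with k = √(2m(E − V₀))/ℏ.
k = √(2 × 2.17 × 20.3) = 9.386.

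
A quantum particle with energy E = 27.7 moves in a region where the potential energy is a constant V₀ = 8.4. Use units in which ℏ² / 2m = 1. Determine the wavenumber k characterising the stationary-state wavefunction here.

With E > V₀ the solution is oscillatory, ψ ∝ e^{±ikx} with k = √(2m(E − V₀))/ℏ.
k = √(2 × 0.5 × 19.3) = 4.393.

k = 4.39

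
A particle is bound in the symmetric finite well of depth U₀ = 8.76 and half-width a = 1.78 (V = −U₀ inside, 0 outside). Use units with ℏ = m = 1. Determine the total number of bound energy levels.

N = 5

Define the well-strength parameter z₀ = (a/ℏ)√(2mU₀) = 1.78 × √(2·1·8.76) = 7.451.
A new bound state (alternating even/odd) appears each time z₀ passes a multiple of π/2, so N = ⌊2z₀/π⌋ + 1 = ⌊4.743⌋ + 1 = 5.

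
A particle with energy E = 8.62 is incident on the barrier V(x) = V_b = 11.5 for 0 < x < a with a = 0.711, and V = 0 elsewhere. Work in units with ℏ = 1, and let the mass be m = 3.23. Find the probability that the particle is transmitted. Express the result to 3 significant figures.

T = 0.00650

Since E < V_b the interior solution is evanescent with decay constant κ = √(2m(V_b − E))/ℏ = 4.313.
κa = 3.067, sinh(κa) = 10.71.
The exact tunnelling result is T⁻¹ = 1 + V_b² sinh²(κa) / [4E(V_b − E)] = 153.8, so T = 0.00650.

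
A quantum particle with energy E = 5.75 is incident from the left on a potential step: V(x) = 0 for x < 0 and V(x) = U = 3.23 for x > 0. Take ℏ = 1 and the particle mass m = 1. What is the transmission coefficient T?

On each side the TISE gives plane waves with k = √(2m(E − V))/ℏ: k₁ = √(2·1·5.75) = 3.391, k₂ = √(2·1·2.52) = 2.245.
Matching ψ and ψ′ at x = 0 gives r = (k₁ − k₂)/(k₁ + k₂), so R = r² = 0.04136 and T = 1 − R = 0.9586.

T = 0.959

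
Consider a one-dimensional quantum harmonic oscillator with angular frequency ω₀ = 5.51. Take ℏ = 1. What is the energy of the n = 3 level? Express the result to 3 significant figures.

The oscillator eigenvalues are E_n = ℏω₀(n + ½), so E_3 = 5.51 × 3.5 = 19.29.

E = 19.3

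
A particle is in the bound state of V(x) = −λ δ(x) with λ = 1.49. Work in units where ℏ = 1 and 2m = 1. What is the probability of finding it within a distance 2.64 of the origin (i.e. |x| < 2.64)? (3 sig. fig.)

The normalised bound state is ψ = √κ e^{−κ|x|} with κ = mλ/ℏ² = 0.7450.
P(|x| < d) = ∫_{−d}^{d} κ e^{−2κ|x|} dx = 1 − e^{−2κd} = 1 − e^{−3.934} = 0.9804.

P = 0.980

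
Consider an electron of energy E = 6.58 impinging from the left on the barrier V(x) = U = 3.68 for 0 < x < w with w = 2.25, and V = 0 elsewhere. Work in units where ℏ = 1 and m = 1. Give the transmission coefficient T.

T = 0.907

E > U: inside the barrier k₂ = √(2m(E − U))/ℏ = 2.408, k₂w = 5.419.
Matching at both interfaces gives T⁻¹ = 1 + U² sin²(k₂w) / [4E(E − U)] = 1.103, hence T = 0.907.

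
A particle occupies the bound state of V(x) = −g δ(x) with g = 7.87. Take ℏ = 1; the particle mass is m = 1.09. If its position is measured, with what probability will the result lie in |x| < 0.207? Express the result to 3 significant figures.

P = 0.971

The normalised bound state is ψ = √κ e^{−κ|x|} with κ = mg/ℏ² = 8.578.
P(|x| < d) = ∫_{−d}^{d} κ e^{−2κ|x|} dx = 1 − e^{−2κd} = 1 − e^{−3.551} = 0.9713.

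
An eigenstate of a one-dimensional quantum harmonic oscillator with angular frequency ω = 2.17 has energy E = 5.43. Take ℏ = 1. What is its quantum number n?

Invert E_n = (n + ½)ℏω: n = E/ℏω − ½ = 2.002, so n = 2.

n = 2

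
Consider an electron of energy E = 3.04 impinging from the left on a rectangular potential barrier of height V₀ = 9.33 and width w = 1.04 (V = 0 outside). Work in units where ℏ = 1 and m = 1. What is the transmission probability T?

Since E < V₀ the interior solution is evanescent with decay constant κ = √(2m(V₀ − E))/ℏ = 3.547.
κw = 3.689, sinh(κw) = 19.98.
Matching ψ, ψ′ at both faces gives T = [1 + V₀² sinh²(κw) / (4E(V₀ − E))]⁻¹ = 1/455.5 = 0.00220.

T = 0.00220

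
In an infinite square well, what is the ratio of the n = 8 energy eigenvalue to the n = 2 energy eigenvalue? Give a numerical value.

16

E_n = n²π²ℏ²/(2mL²) so the ratio is n₂²/n₁² = 64/4 = 16.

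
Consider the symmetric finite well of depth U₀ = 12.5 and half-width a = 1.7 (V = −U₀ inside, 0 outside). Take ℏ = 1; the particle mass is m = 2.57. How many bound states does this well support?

N = 9

Define the well-strength parameter z₀ = (a/ℏ)√(2mU₀) = 1.7 × √(2·2.57·12.5) = 13.63.
A new bound state (alternating even/odd) appears each time z₀ passes a multiple of π/2, so N = ⌊2z₀/π⌋ + 1 = ⌊8.675⌋ + 1 = 9.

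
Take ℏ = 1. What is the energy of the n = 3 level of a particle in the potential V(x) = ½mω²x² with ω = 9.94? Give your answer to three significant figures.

Using E_n = (n + ½)ℏω: E_3 = 3.5 × 9.94 = 34.79.

E = 34.8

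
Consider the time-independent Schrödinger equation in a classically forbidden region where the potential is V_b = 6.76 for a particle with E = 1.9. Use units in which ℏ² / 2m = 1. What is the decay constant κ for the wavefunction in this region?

κ = 2.20

Since E < V_b the TISE in this region is ψ'' = κ²ψ with κ = √(2m(V_b − E))/ℏ.
κ = √(2 × 0.5 × 4.86) = 2.205.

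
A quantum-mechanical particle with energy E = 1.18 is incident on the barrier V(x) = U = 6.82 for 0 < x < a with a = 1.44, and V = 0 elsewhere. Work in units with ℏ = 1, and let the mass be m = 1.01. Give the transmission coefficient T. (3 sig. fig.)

T = 0.000137

E < U: inside the barrier ψ ∝ e^{±κx} with κ = √(2m(U − E))/ℏ = 3.375.
κa = 4.860, sinh(κa) = 64.54.
The exact tunnelling result is T⁻¹ = 1 + U² sinh²(κa) / [4E(U − E)] = 7278, so T = 0.000137.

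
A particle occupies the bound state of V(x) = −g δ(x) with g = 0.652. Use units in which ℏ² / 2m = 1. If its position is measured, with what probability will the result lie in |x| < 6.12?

The normalised bound state is ψ = √κ e^{−κ|x|} with κ = mg/ℏ² = 0.3260.
P(|x| < d) = ∫_{−d}^{d} κ e^{−2κ|x|} dx = 1 − e^{−2κd} = 1 − e^{−3.990} = 0.9815.

P = 0.982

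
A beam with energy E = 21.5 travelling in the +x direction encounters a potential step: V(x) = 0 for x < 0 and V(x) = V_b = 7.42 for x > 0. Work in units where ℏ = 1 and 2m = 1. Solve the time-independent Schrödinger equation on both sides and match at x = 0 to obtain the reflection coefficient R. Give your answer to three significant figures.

R = 0.0111

The wavenumbers are k₁ = √(2mE)/ℏ = 4.637 on the left and k₂ = √(2m(E − V_b))/ℏ = 3.752 on the right.
Matching ψ and ψ′ at x = 0 gives r = (k₁ − k₂)/(k₁ + k₂), so R = r² = 0.01112 and T = 1 − R = 0.9889.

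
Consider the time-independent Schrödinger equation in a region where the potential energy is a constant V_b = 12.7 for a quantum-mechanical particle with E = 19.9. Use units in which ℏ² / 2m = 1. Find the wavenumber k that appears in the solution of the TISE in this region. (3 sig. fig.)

With E > V_b the solution is oscillatory, ψ ∝ e^{±ikx} with k = √(2m(E − V_b))/ℏ.
k = √(2 × 0.5 × 7.2) = 2.683.

k = 2.68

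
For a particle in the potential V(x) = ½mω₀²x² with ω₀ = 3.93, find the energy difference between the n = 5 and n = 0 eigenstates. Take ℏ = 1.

E_n = ℏω₀(n + ½), so ΔE = (5 − 0) ℏω₀ = 5 × 3.93 = 19.65.

ΔE = 19.7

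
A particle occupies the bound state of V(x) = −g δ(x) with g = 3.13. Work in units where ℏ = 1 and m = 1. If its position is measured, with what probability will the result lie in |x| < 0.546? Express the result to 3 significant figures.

The normalised bound state is ψ = √κ e^{−κ|x|} with κ = mg/ℏ² = 3.130.
P(|x| < d) = ∫_{−d}^{d} κ e^{−2κ|x|} dx = 1 − e^{−2κd} = 1 − e^{−3.418} = 0.9672.

P = 0.967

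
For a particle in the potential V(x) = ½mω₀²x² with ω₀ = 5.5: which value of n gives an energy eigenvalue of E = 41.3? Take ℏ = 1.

n = 7

E_n = ℏω₀(n + ½) ⇒ n = E/(ℏω₀) − ½ = 41.3/5.5 − 0.5 = 7.009 → n = 7.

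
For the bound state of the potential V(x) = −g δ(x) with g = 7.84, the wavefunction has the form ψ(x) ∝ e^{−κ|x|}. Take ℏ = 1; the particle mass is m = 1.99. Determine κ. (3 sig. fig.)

κ = 15.6

Integrate −(ℏ²/2m)ψ'' − gδ(x)ψ = Eψ from −ε to +ε: the ψ'' term gives ψ'(0⁺) − ψ'(0⁻) and the δ term gives −(2mg/ℏ²)ψ(0).
With ψ ∝ e^{−κ|x|} this yields −2κ = −2mg/ℏ², so κ = mg/ℏ² = 15.60.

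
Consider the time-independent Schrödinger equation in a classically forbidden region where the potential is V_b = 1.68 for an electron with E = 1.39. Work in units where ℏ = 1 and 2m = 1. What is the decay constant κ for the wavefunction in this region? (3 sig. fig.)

κ = 0.539

Since E < V_b the TISE in this region is ψ'' = κ²ψ with κ = √(2m(V_b − E))/ℏ.
κ = √(2 × 0.5 × 0.29) = 0.5385.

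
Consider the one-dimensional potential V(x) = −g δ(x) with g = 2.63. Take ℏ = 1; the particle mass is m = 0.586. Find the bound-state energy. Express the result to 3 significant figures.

E = -2.03

For x ≠ 0 the bound state is ψ ∝ e^{−κ|x|}; integrating the TISE across the delta gives the cusp condition 2κ = 2mg/ℏ², so κ = 1.541.
Then E = −ℏ²κ²/(2m) = −mg²/(2ℏ²) = -2.027.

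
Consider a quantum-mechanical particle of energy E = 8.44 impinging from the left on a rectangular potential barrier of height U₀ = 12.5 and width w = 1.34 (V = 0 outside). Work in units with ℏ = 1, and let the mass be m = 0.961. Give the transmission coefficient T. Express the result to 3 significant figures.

Since E < U₀ the interior solution is evanescent with decay constant κ = √(2m(U₀ − E))/ℏ = 2.793.
κw = 3.743, sinh(κw) = 21.10.
Matching ψ, ψ′ at both faces gives T = [1 + U₀² sinh²(κw) / (4E(U₀ − E))]⁻¹ = 1/508.8 = 0.00197.

T = 0.00197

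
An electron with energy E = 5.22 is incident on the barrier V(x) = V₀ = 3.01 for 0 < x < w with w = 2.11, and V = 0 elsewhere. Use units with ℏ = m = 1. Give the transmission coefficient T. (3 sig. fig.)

E > V₀: inside the barrier k₂ = √(2m(E − V₀))/ℏ = 2.102, k₂w = 4.436.
Matching at both interfaces gives T⁻¹ = 1 + V₀² sin²(k₂w) / [4E(E − V₀)] = 1.182, hence T = 0.846.

T = 0.846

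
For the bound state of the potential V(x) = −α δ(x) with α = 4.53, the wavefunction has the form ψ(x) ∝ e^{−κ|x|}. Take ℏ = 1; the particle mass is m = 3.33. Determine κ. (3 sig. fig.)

κ = 15.1

Integrate −(ℏ²/2m)ψ'' − αδ(x)ψ = Eψ from −ε to +ε: the ψ'' term gives ψ'(0⁺) − ψ'(0⁻) and the δ term gives −(2mα/ℏ²)ψ(0).
With ψ ∝ e^{−κ|x|} this yields −2κ = −2mα/ℏ², so κ = mα/ℏ² = 15.08.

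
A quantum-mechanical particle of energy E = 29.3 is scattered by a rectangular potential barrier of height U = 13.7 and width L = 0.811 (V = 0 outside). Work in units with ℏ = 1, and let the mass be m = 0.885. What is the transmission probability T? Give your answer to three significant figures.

E > U: inside the barrier k₂ = √(2m(E − U))/ℏ = 5.255, k₂L = 4.262.
T = [1 + U² sin²(k₂L) / (4E(E − U))]⁻¹ = 1/1.083 = 0.923.

T = 0.923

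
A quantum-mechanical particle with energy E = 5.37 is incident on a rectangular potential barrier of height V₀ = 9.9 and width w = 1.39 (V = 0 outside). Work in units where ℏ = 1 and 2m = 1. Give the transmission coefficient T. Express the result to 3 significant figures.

Since E < V₀ the interior solution is evanescent with decay constant κ = √(2m(V₀ − E))/ℏ = 2.128.
κw = 2.958, sinh(κw) = 9.608.
The exact tunnelling result is T⁻¹ = 1 + V₀² sinh²(κw) / [4E(V₀ − E)] = 93.98, so T = 0.0106.

T = 0.0106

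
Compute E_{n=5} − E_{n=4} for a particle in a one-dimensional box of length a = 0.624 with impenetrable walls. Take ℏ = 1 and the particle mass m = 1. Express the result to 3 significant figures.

E_n = n²π²ℏ²/(2ma²), so ΔE = (5² − 4²) π²ℏ²/(2ma²).
ΔE = 9 × π² / (2 × 1 × 0.624²) = 114.1.

ΔE = 114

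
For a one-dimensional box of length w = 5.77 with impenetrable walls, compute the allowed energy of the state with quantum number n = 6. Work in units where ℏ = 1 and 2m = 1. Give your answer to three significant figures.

E = 10.7

The infinite-well eigenfunctions ψ_n = √(2/w) sin(nπx/w) vanish at both walls, giving E_n = n²π²ℏ²/(2mw²).
E_6 = 6² × π² / (2 × 0.5 × 5.77²) = 10.67.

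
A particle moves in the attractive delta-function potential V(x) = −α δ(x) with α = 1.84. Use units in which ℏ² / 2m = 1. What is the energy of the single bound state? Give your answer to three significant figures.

E = -0.846

The bound state is ψ(x) = √κ e^{−κ|x|}. The derivative jump ψ'(0⁺) − ψ'(0⁻) = −(2mα/ℏ²)ψ(0) fixes κ = mα/ℏ² = 0.9200.
Then E = −ℏ²κ²/(2m) = −mα²/(2ℏ²) = -0.8464.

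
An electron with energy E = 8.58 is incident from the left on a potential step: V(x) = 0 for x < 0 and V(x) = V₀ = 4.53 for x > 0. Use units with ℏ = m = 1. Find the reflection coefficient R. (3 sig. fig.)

The wavenumbers are k₁ = √(2mE)/ℏ = 4.142 on the left and k₂ = √(2m(E − V₀))/ℏ = 2.846 on the right.
Continuity of ψ and ψ′ at the step yields the reflection amplitude r = (k₁ − k₂)/(k₁ + k₂) = 0.1855; thus R = |r|² = 0.03441, T = 0.9656.

R = 0.0344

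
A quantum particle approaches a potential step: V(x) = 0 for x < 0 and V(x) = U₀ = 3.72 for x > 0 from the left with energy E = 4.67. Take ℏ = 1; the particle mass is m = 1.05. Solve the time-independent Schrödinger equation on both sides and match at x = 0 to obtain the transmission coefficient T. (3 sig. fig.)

T = 0.857

The wavenumbers are k₁ = √(2mE)/ℏ = 3.132 on the left and k₂ = √(2m(E − U₀))/ℏ = 1.412 on the right.
Continuity of ψ and ψ′ at the step yields the reflection amplitude r = (k₁ − k₂)/(k₁ + k₂) = 0.3783; thus R = |r|² = 0.1431, T = 0.8569.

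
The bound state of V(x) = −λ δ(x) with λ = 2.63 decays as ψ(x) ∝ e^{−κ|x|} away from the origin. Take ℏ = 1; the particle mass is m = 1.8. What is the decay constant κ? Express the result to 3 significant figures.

κ = 4.73

Integrating the TISE across x = 0 gives the cusp condition ψ'(0⁺) − ψ'(0⁻) = −(2mλ/ℏ²)ψ(0).
With ψ ∝ e^{−κ|x|} this yields −2κ = −2mλ/ℏ², so κ = mλ/ℏ² = 4.734.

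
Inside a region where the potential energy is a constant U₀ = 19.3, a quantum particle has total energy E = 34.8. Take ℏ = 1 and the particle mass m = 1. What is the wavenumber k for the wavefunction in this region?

k = 5.57

With E > U₀ the solution is oscillatory, ψ ∝ e^{±ikx} with k = √(2m(E − U₀))/ℏ.
k = √(2 × 1 × 15.5) = 5.568.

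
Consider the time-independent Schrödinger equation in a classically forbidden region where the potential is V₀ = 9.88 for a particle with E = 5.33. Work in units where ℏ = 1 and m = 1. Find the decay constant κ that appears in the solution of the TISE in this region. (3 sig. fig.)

Since E < V₀ the TISE in this region is ψ'' = κ²ψ with κ = √(2m(V₀ − E))/ℏ.
κ = √(2 × 1 × 4.55) = 3.017.

κ = 3.02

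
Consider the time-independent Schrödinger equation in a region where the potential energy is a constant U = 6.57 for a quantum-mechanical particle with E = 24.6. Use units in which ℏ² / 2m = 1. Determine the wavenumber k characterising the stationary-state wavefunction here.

k = 4.25

With E > U the solution is oscillatory, ψ ∝ e^{±ikx} with k = √(2m(E − U))/ℏ.
k = √(2 × 0.5 × 18.03) = 4.246.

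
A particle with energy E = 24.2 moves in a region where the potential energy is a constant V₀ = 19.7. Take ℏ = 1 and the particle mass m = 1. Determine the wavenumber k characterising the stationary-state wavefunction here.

k = 3.00

With E > V₀ the solution is oscillatory, ψ ∝ e^{±ikx} with k = √(2m(E − V₀))/ℏ.
k = √(2 × 1 × 4.5) = 3.000.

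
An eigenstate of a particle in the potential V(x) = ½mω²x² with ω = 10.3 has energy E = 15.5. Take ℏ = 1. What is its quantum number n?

n = 1

Invert E_n = (n + ½)ℏω: n = E/ℏω − ½ = 1.005, so n = 1.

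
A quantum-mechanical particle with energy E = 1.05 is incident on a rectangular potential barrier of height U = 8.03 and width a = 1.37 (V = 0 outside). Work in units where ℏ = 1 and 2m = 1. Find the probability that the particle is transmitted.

T = 0.00131

E < U: inside the barrier ψ ∝ e^{±κx} with κ = √(2m(U − E))/ℏ = 2.642.
κa = 3.619, sinh(κa) = 18.65.
Matching ψ, ψ′ at both faces gives T = [1 + U² sinh²(κa) / (4E(U − E))]⁻¹ = 1/765.7 = 0.00131.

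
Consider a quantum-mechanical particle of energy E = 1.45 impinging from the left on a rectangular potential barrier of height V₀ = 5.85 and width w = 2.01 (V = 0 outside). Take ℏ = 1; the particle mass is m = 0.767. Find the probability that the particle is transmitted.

T = 0.0000869

E < V₀: inside the barrier ψ ∝ e^{±κx} with κ = √(2m(V₀ − E))/ℏ = 2.598.
κw = 5.222, sinh(κw) = 92.65.
Matching ψ, ψ′ at both faces gives T = [1 + V₀² sinh²(κw) / (4E(V₀ − E))]⁻¹ = 1/11510 = 0.0000869.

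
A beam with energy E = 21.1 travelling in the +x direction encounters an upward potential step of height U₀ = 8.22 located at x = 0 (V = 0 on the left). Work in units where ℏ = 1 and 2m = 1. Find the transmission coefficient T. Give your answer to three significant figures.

T = 0.985

On each side the TISE gives plane waves with k = √(2m(E − V))/ℏ: k₁ = √(2·½·21.1) = 4.593, k₂ = √(2·½·12.88) = 3.589.
Matching ψ and ψ′ at x = 0 gives r = (k₁ − k₂)/(k₁ + k₂), so R = r² = 0.01507 and T = 1 − R = 0.9849.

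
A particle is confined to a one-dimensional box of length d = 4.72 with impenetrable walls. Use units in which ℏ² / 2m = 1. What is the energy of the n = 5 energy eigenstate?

E = 11.1

Requiring ψ(0) = ψ(d) = 0 quantises k = nπ/d, hence E_n = ℏ²k²/2m = n²π²ℏ²/(2md²).
E_5 = 5² × π² / (2 × 0.5 × 4.72²) = 11.08.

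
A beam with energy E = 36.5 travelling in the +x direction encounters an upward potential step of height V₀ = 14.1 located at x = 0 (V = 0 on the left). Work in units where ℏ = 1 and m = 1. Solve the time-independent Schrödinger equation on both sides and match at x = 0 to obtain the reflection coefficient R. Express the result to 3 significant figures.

R = 0.0148

The wavenumbers are k₁ = √(2mE)/ℏ = 8.544 on the left and k₂ = √(2m(E − V₀))/ℏ = 6.693 on the right.
Continuity of ψ and ψ′ at the step yields the reflection amplitude r = (k₁ − k₂)/(k₁ + k₂) = 0.1215; thus R = |r|² = 0.01475, T = 0.9852.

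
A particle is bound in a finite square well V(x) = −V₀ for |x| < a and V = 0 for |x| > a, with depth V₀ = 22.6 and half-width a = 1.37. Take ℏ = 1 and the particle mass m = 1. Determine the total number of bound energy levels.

N = 6

The dimensionless depth is z₀ = a√(2mV₀)/ℏ = 1.37 × √(45.20) = 9.211.
A new bound state (alternating even/odd) appears each time z₀ passes a multiple of π/2, so N = ⌊2z₀/π⌋ + 1 = ⌊5.864⌋ + 1 = 6.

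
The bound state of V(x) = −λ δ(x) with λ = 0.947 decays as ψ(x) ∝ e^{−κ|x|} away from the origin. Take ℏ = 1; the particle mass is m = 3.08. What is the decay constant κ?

κ = 2.92

Integrating the TISE across x = 0 gives the cusp condition ψ'(0⁺) − ψ'(0⁻) = −(2mλ/ℏ²)ψ(0).
With ψ ∝ e^{−κ|x|} this yields −2κ = −2mλ/ℏ², so κ = mλ/ℏ² = 2.917.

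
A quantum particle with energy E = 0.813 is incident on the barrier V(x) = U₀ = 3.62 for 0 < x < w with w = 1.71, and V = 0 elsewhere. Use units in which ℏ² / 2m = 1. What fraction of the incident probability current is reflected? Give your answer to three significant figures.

Since E < U₀ the interior solution is evanescent with decay constant κ = √(2m(U₀ − E))/ℏ = 1.675.
κw = 2.865, sinh(κw) = 8.746.
Matching ψ, ψ′ at both faces gives T = [1 + U₀² sinh²(κw) / (4E(U₀ − E))]⁻¹ = 1/110.8 = 0.00903.
R = 1 − T = 0.991.

R = 0.991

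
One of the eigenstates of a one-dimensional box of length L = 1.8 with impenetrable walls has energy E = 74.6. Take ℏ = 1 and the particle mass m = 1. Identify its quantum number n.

n = 7

From E_n = n²π²ℏ²/(2mL²) invert to n = √(2mL²E)/(πℏ).
n = (1.8/π) × √(2 × 1 × 74.6) = 6.999 → n = 7.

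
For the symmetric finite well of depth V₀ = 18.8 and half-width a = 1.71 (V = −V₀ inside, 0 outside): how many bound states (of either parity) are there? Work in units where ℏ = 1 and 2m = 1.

Define the well-strength parameter z₀ = (a/ℏ)√(2mV₀) = 1.71 × √(2·0.5·18.8) = 7.414.
A new bound state (alternating even/odd) appears each time z₀ passes a multiple of π/2, so N = ⌊2z₀/π⌋ + 1 = ⌊4.720⌋ + 1 = 5.

N = 5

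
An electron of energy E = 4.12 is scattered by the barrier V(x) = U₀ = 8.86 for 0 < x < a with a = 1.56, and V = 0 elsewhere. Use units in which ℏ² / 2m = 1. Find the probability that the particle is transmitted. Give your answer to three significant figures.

Since E < U₀ the interior solution is evanescent with decay constant κ = √(2m(U₀ − E))/ℏ = 2.177.
κa = 3.396, sinh(κa) = 14.91.
Matching ψ, ψ′ at both faces gives T = [1 + U₀² sinh²(κa) / (4E(U₀ − E))]⁻¹ = 1/224.4 = 0.00446.

T = 0.00446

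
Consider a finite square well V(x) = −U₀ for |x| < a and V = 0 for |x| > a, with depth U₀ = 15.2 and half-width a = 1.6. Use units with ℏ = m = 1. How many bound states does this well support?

N = 6

The dimensionless depth is z₀ = a√(2mU₀)/ℏ = 1.6 × √(30.40) = 8.822.
A new bound state (alternating even/odd) appears each time z₀ passes a multiple of π/2, so N = ⌊2z₀/π⌋ + 1 = ⌊5.616⌋ + 1 = 6.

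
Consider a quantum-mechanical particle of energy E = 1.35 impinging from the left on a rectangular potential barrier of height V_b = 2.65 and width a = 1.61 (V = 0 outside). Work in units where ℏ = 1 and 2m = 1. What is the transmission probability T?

Since E < V_b the interior solution is evanescent with decay constant κ = √(2m(V_b − E))/ℏ = 1.140.
κa = 1.836, sinh(κa) = 3.055.
The exact tunnelling result is T⁻¹ = 1 + V_b² sinh²(κa) / [4E(V_b − E)] = 10.34, so T = 0.0967.

T = 0.0967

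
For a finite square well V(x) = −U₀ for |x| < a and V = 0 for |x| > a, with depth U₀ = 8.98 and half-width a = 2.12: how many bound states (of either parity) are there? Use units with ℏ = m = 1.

The dimensionless depth is z₀ = a√(2mU₀)/ℏ = 2.12 × √(17.96) = 8.984.
The even/odd transcendental equations gain one root per π/2 in z₀, giving N = 1 + ⌊2z₀/π⌋ = 1 + ⌊5.720⌋ = 6.

N = 6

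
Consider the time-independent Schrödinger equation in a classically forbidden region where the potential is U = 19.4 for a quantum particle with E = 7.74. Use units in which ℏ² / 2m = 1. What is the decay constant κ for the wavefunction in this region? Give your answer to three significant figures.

Since E < U the TISE in this region is ψ'' = κ²ψ with κ = √(2m(U − E))/ℏ.
κ = √(2 × 0.5 × 11.66) = 3.415.

κ = 3.41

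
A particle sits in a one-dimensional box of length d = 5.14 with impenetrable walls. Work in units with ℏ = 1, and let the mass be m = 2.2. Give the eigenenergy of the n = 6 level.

E = 3.06

The infinite-well eigenfunctions ψ_n = √(2/d) sin(nπx/d) vanish at both walls, giving E_n = n²π²ℏ²/(2md²).
E_6 = 6² × π² / (2 × 2.2 × 5.14²) = 3.056.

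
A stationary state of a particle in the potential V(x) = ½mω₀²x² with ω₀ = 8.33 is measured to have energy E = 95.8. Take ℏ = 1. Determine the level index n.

Invert E_n = (n + ½)ℏω₀: n = E/ℏω₀ − ½ = 11.001, so n = 11.

n = 11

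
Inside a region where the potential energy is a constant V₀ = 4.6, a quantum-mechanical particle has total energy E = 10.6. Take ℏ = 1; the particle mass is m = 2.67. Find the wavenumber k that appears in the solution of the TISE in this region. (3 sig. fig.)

k = 5.66

With E > V₀ the solution is oscillatory, ψ ∝ e^{±ikx} with k = √(2m(E − V₀))/ℏ.
k = √(2 × 2.67 × 6) = 5.660.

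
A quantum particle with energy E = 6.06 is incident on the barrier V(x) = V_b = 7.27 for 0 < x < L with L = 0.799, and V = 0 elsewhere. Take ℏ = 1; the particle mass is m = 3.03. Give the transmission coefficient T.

T = 0.0292

E < V_b: inside the barrier ψ ∝ e^{±κx} with κ = √(2m(V_b − E))/ℏ = 2.708.
κL = 2.164, sinh(κL) = 4.294.
The exact tunnelling result is T⁻¹ = 1 + V_b² sinh²(κL) / [4E(V_b − E)] = 34.22, so T = 0.0292.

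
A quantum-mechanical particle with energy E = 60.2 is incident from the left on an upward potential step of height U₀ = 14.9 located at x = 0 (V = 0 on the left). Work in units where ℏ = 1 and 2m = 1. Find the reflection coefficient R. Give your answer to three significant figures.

R = 0.00504

On each side the TISE gives plane waves with k = √(2m(E − V))/ℏ: k₁ = √(2·½·60.2) = 7.759, k₂ = √(2·½·45.3) = 6.731.
Continuity of ψ and ψ′ at the step yields the reflection amplitude r = (k₁ − k₂)/(k₁ + k₂) = 0.07097; thus R = |r|² = 0.005037, T = 0.9950.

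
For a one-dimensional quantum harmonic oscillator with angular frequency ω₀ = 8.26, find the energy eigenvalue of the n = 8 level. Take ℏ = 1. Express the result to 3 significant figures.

Using E_n = (n + ½)ℏω₀: E_8 = 8.5 × 8.26 = 70.21.

E = 70.2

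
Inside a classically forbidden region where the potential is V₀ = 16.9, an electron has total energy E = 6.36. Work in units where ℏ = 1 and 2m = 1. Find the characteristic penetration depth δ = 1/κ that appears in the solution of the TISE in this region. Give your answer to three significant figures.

Since E < V₀ the TISE in this region is ψ'' = κ²ψ with κ = √(2m(V₀ − E))/ℏ.
κ = √(2 × 0.5 × 10.54) = 3.247. The penetration depth is δ = 1/κ = 0.308.

δ = 0.308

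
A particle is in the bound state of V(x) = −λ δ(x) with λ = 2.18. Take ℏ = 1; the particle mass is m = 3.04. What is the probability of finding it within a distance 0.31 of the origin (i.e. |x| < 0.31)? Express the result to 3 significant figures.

The normalised bound state is ψ = √κ e^{−κ|x|} with κ = mλ/ℏ² = 6.627.
P(|x| < d) = ∫_{−d}^{d} κ e^{−2κ|x|} dx = 1 − e^{−2κd} = 1 − e^{−4.109} = 0.9836.

P = 0.984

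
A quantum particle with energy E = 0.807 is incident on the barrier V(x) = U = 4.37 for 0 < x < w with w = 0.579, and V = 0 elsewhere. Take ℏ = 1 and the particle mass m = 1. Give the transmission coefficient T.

T = 0.107

Since E < U the interior solution is evanescent with decay constant κ = √(2m(U − E))/ℏ = 2.669.
κw = 1.546, sinh(κw) = 2.239.
The exact tunnelling result is T⁻¹ = 1 + U² sinh²(κw) / [4E(U − E)] = 9.323, so T = 0.107.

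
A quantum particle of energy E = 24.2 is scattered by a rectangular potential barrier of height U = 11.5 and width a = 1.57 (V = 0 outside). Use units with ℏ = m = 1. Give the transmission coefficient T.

Above the barrier the interior wavenumber is k₂ = √(2m(E − U))/ℏ = 5.040, giving phase k₂a = 7.913.
Matching at both interfaces gives T⁻¹ = 1 + U² sin²(k₂a) / [4E(E − U)] = 1.107, hence T = 0.903.

T = 0.903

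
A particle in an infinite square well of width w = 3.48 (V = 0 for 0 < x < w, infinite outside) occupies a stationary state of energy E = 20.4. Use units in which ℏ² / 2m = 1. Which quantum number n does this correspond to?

n = 5

From E_n = n²π²ℏ²/(2mw²) invert to n = √(2mw²E)/(πℏ).
n = (3.48/π) × √(2 × 0.5 × 20.4) = 5.003 → n = 5.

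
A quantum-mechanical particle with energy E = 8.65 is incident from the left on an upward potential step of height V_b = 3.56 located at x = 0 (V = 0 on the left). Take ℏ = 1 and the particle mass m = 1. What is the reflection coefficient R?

The wavenumbers are k₁ = √(2mE)/ℏ = 4.159 on the left and k₂ = √(2m(E − V_b))/ℏ = 3.191 on the right.
Continuity of ψ and ψ′ at the step yields the reflection amplitude r = (k₁ − k₂)/(k₁ + k₂) = 0.1318; thus R = |r|² = 0.01737, T = 0.9826.

R = 0.0174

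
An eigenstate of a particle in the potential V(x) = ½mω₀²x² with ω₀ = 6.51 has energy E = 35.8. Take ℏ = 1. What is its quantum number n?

Invert E_n = (n + ½)ℏω₀: n = E/ℏω₀ − ½ = 4.999, so n = 5.

n = 5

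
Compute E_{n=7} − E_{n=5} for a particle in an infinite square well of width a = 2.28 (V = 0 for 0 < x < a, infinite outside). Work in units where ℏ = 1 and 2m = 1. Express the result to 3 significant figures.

E_n = n²π²ℏ²/(2ma²), so ΔE = (7² − 5²) π²ℏ²/(2ma²).
ΔE = 24 × π² / (2 × 0.5 × 2.28²) = 45.57.

ΔE = 45.6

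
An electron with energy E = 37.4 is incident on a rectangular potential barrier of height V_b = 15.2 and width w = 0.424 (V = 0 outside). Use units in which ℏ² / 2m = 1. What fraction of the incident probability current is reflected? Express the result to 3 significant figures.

R = 0.0545

E > V_b: inside the barrier k₂ = √(2m(E − V_b))/ℏ = 4.712, k₂w = 1.998.
Matching at both interfaces gives T⁻¹ = 1 + V_b² sin²(k₂w) / [4E(E − V_b)] = 1.058, hence T = 0.946.
R = 1 − T = 0.0545.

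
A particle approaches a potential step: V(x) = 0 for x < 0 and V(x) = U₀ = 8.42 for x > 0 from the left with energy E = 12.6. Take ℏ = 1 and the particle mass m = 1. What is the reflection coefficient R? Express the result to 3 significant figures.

On each side the TISE gives plane waves with k = √(2m(E − V))/ℏ: k₁ = √(2·1·12.6) = 5.020, k₂ = √(2·1·4.18) = 2.891.
Matching ψ and ψ′ at x = 0 gives r = (k₁ − k₂)/(k₁ + k₂), so R = r² = 0.07239 and T = 1 − R = 0.9276.

R = 0.0724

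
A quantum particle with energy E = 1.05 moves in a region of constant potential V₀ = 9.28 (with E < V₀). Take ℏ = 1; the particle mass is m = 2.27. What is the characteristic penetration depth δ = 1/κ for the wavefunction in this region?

Since E < V₀ the TISE in this region is ψ'' = κ²ψ with κ = √(2m(V₀ − E))/ℏ.
κ = √(2 × 2.27 × 8.23) = 6.113. The penetration depth is δ = 1/κ = 0.164.

δ = 0.164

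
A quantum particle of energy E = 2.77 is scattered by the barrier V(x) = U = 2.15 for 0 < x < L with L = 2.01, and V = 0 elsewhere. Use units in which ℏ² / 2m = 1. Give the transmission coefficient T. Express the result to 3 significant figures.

Above the barrier the interior wavenumber is k₂ = √(2m(E − U))/ℏ = 0.7874, giving phase k₂L = 1.583.
Matching at both interfaces gives T⁻¹ = 1 + U² sin²(k₂L) / [4E(E − U)] = 1.673, hence T = 0.598.

T = 0.598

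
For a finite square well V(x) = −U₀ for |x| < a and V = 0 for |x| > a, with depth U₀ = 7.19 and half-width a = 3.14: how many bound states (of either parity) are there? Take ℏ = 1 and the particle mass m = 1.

N = 8

The dimensionless depth is z₀ = a√(2mU₀)/ℏ = 3.14 × √(14.38) = 11.91.
The even/odd transcendental equations gain one root per π/2 in z₀, giving N = 1 + ⌊2z₀/π⌋ = 1 + ⌊7.580⌋ = 8.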